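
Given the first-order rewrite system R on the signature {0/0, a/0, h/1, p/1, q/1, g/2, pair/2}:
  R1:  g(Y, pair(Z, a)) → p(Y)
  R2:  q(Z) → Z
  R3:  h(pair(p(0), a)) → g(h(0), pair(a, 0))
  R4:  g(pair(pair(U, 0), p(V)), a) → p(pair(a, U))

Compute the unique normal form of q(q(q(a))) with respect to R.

1. q(q(q(a)))  →  q(q(a))   [R2 at ε]
2. q(q(a))  →  q(a)   [R2 at ε]
3. q(a)  →  a   [R2 at ε]

a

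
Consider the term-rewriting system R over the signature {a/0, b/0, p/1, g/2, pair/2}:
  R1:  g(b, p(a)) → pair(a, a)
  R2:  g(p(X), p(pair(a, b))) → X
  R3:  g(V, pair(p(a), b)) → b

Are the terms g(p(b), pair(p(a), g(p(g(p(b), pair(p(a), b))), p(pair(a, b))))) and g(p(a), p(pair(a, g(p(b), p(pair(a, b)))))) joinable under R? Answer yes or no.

Reduce t₁ = g(p(b), pair(p(a), g(p(g(p(b), pair(p(a), b))), p(pair(a, b))))):
1. g(p(b), pair(p(a), g(p(g(p(b), pair(p(a), b))), p(pair(a, b)))))  →  g(p(b), pair(p(a), g(p(b), pair(p(a), b))))   [R2 at 2.2]
2. g(p(b), pair(p(a), g(p(b), pair(p(a), b))))  →  g(p(b), pair(p(a), b))   [R3 at 2.2]
3. g(p(b), pair(p(a), b))  →  b   [R3 at ε]

Reduce t₂ = g(p(a), p(pair(a, g(p(b), p(pair(a, b)))))):
1. g(p(a), p(pair(a, g(p(b), p(pair(a, b))))))  →  g(p(a), p(pair(a, b)))   [R2 at 2.1.2]
2. g(p(a), p(pair(a, b)))  →  a   [R2 at ε]

no — NF(t₁) = b, NF(t₂) = a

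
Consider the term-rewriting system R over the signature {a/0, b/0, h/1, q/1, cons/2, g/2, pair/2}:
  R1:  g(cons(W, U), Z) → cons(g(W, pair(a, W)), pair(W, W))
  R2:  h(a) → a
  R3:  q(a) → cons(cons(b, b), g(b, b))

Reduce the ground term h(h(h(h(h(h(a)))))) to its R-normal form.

1. h(h(h(h(h(h(a))))))  →  h(h(h(h(h(a)))))   [R2 at 1.1.1.1.1]
2. h(h(h(h(h(a)))))  →  h(h(h(h(a))))   [R2 at 1.1.1.1]
3. h(h(h(h(a))))  →  h(h(h(a)))   [R2 at 1.1.1]
4. h(h(h(a)))  →  h(h(a))   [R2 at 1.1]
5. h(h(a))  →  h(a)   [R2 at 1]
6. h(a)  →  a   [R2 at ε]

a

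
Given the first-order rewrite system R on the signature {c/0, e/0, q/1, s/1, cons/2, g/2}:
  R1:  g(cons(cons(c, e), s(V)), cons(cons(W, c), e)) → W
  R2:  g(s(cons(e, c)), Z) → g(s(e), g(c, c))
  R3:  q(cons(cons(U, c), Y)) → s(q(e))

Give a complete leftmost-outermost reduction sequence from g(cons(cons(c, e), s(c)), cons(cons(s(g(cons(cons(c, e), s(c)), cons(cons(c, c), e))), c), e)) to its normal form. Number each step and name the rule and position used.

s(c)

1. g(cons(cons(c, e), s(c)), cons(cons(s(g(cons(cons(c, e), s(c)), cons(cons(c, c), e))), c), e))  →  s(g(cons(cons(c, e), s(c)), cons(cons(c, c), e)))   [R1 at ε]
2. s(g(cons(cons(c, e), s(c)), cons(cons(c, c), e)))  →  s(c)   [R1 at 1]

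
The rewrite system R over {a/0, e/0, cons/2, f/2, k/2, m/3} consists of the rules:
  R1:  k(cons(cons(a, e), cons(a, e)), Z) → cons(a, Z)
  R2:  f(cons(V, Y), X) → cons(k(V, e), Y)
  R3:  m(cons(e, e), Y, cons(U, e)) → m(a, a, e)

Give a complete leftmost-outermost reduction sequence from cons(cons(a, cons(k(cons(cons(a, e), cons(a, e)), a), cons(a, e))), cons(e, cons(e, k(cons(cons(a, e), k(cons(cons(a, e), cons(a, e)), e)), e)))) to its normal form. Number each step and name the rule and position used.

cons(cons(a, cons(cons(a, a), cons(a, e))), cons(e, cons(e, cons(a, e))))

1. cons(cons(a, cons(k(cons(cons(a, e), cons(a, e)), a), cons(a, e))), cons(e, cons(e, k(cons(cons(a, e), k(cons(cons(a, e), cons(a, e)), e)), e))))  →  cons(cons(a, cons(cons(a, a), cons(a, e))), cons(e, cons(e, k(cons(cons(a, e), k(cons(cons(a, e), cons(a, e)), e)), e))))   [R1 at 1.2.1]
2. cons(cons(a, cons(cons(a, a), cons(a, e))), cons(e, cons(e, k(cons(cons(a, e), k(cons(cons(a, e), cons(a, e)), e)), e))))  →  cons(cons(a, cons(cons(a, a), cons(a, e))), cons(e, cons(e, k(cons(cons(a, e), cons(a, e)), e))))   [R1 at 2.2.2.1.2]
3. cons(cons(a, cons(cons(a, a), cons(a, e))), cons(e, cons(e, k(cons(cons(a, e), cons(a, e)), e))))  →  cons(cons(a, cons(cons(a, a), cons(a, e))), cons(e, cons(e, cons(a, e))))   [R1 at 2.2.2]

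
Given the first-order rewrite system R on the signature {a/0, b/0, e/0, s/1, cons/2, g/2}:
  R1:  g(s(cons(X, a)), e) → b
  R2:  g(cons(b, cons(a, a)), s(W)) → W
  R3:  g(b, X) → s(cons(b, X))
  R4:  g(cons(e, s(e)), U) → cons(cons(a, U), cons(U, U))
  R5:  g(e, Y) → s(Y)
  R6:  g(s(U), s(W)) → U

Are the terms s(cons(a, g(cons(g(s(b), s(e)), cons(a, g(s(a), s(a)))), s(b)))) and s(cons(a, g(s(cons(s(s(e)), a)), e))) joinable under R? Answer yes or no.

yes — NF(t₁) = s(cons(a, b)), NF(t₂) = s(cons(a, b))

Reduce t₁ = s(cons(a, g(cons(g(s(b), s(e)), cons(a, g(s(a), s(a)))), s(b)))):
1. s(cons(a, g(cons(g(s(b), s(e)), cons(a, g(s(a), s(a)))), s(b))))  →  s(cons(a, g(cons(b, cons(a, g(s(a), s(a)))), s(b))))   [R6 at 1.2.1.1]
2. s(cons(a, g(cons(b, cons(a, g(s(a), s(a)))), s(b))))  →  s(cons(a, g(cons(b, cons(a, a)), s(b))))   [R6 at 1.2.1.2.2]
3. s(cons(a, g(cons(b, cons(a, a)), s(b))))  →  s(cons(a, b))   [R2 at 1.2]

Reduce t₂ = s(cons(a, g(s(cons(s(s(e)), a)), e))):
1. s(cons(a, g(s(cons(s(s(e)), a)), e)))  →  s(cons(a, b))   [R1 at 1.2]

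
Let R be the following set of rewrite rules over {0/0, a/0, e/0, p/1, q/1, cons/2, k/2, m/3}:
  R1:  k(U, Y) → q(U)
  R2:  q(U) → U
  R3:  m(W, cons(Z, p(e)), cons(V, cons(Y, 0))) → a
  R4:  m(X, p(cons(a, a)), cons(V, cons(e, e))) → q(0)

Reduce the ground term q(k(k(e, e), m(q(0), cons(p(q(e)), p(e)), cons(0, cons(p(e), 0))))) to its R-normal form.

1. q(k(k(e, e), m(q(0), cons(p(q(e)), p(e)), cons(0, cons(p(e), 0)))))  →  k(k(e, e), m(q(0), cons(p(q(e)), p(e)), cons(0, cons(p(e), 0))))   [R2 at ε]
2. k(k(e, e), m(q(0), cons(p(q(e)), p(e)), cons(0, cons(p(e), 0))))  →  q(k(e, e))   [R1 at ε]
3. q(k(e, e))  →  k(e, e)   [R2 at ε]
4. k(e, e)  →  q(e)   [R1 at ε]
5. q(e)  →  e   [R2 at ε]

e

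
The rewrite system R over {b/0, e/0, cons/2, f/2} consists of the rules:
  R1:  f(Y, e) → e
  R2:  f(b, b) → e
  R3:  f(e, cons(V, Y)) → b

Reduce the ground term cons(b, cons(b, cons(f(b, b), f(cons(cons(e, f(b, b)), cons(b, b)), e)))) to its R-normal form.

1. cons(b, cons(b, cons(f(b, b), f(cons(cons(e, f(b, b)), cons(b, b)), e))))  →  cons(b, cons(b, cons(e, f(cons(cons(e, f(b, b)), cons(b, b)), e))))   [R2 at 2.2.1]
2. cons(b, cons(b, cons(e, f(cons(cons(e, f(b, b)), cons(b, b)), e))))  →  cons(b, cons(b, cons(e, e)))   [R1 at 2.2.2]

cons(b, cons(b, cons(e, e)))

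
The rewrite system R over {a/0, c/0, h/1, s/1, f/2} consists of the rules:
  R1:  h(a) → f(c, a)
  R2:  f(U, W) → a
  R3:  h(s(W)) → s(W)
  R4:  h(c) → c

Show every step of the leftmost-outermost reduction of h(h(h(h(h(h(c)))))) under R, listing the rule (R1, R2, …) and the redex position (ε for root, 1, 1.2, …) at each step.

1. h(h(h(h(h(h(c))))))  →  h(h(h(h(h(c)))))   [R4 at 1.1.1.1.1]
2. h(h(h(h(h(c)))))  →  h(h(h(h(c))))   [R4 at 1.1.1.1]
3. h(h(h(h(c))))  →  h(h(h(c)))   [R4 at 1.1.1]
4. h(h(h(c)))  →  h(h(c))   [R4 at 1.1]
5. h(h(c))  →  h(c)   [R4 at 1]
6. h(c)  →  c   [R4 at ε]

c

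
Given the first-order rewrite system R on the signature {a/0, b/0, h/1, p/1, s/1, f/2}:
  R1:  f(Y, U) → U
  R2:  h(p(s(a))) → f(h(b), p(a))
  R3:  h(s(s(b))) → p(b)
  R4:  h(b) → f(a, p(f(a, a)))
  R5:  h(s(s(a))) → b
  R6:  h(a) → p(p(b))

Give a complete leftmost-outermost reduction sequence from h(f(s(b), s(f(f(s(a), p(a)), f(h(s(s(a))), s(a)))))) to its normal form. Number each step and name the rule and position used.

1. h(f(s(b), s(f(f(s(a), p(a)), f(h(s(s(a))), s(a))))))  →  h(s(f(f(s(a), p(a)), f(h(s(s(a))), s(a)))))   [R1 at 1]
2. h(s(f(f(s(a), p(a)), f(h(s(s(a))), s(a)))))  →  h(s(f(h(s(s(a))), s(a))))   [R1 at 1.1]
3. h(s(f(h(s(s(a))), s(a))))  →  h(s(s(a)))   [R1 at 1.1]
4. h(s(s(a)))  →  b   [R5 at ε]

b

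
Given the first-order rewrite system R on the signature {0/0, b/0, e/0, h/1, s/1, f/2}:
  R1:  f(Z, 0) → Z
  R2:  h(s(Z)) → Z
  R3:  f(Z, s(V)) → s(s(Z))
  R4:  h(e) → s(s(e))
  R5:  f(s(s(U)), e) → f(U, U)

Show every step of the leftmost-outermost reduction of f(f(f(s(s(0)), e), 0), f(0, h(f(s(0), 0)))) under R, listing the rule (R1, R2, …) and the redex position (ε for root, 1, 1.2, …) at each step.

0

1. f(f(f(s(s(0)), e), 0), f(0, h(f(s(0), 0))))  →  f(f(s(s(0)), e), f(0, h(f(s(0), 0))))   [R1 at 1]
2. f(f(s(s(0)), e), f(0, h(f(s(0), 0))))  →  f(f(0, 0), f(0, h(f(s(0), 0))))   [R5 at 1]
3. f(f(0, 0), f(0, h(f(s(0), 0))))  →  f(0, f(0, h(f(s(0), 0))))   [R1 at 1]
4. f(0, f(0, h(f(s(0), 0))))  →  f(0, f(0, h(s(0))))   [R1 at 2.2.1]
5. f(0, f(0, h(s(0))))  →  f(0, f(0, 0))   [R2 at 2.2]
6. f(0, f(0, 0))  →  f(0, 0)   [R1 at 2]
7. f(0, 0)  →  0   [R1 at ε]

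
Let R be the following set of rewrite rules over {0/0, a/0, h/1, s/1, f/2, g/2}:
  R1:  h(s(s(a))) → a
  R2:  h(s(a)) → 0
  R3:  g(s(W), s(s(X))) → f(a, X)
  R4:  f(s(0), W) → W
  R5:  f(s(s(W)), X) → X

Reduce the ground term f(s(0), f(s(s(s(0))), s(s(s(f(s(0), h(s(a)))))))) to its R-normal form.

s(s(s(0)))

1. f(s(0), f(s(s(s(0))), s(s(s(f(s(0), h(s(a))))))))  →  f(s(s(s(0))), s(s(s(f(s(0), h(s(a)))))))   [R4 at ε]
2. f(s(s(s(0))), s(s(s(f(s(0), h(s(a)))))))  →  s(s(s(f(s(0), h(s(a))))))   [R5 at ε]
3. s(s(s(f(s(0), h(s(a))))))  →  s(s(s(h(s(a)))))   [R4 at 1.1.1]
4. s(s(s(h(s(a)))))  →  s(s(s(0)))   [R2 at 1.1.1]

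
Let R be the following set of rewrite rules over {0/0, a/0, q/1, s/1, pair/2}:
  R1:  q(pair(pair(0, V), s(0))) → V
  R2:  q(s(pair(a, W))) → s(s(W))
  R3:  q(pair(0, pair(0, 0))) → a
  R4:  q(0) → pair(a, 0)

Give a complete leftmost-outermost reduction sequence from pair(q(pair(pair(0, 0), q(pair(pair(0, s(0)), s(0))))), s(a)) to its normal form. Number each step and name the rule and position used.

1. pair(q(pair(pair(0, 0), q(pair(pair(0, s(0)), s(0))))), s(a))  →  pair(q(pair(pair(0, 0), s(0))), s(a))   [R1 at 1.1.2]
2. pair(q(pair(pair(0, 0), s(0))), s(a))  →  pair(0, s(a))   [R1 at 1]

pair(0, s(a))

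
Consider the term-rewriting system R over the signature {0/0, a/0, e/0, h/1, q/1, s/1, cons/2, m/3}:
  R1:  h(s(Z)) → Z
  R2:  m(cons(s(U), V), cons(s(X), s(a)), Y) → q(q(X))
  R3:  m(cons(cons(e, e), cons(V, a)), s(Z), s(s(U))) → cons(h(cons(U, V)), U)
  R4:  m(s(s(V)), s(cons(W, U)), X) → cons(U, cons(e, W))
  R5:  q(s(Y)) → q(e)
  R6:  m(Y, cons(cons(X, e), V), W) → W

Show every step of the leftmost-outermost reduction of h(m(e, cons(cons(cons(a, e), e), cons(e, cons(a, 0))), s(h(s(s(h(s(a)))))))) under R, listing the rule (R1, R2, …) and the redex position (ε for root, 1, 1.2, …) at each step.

s(a)

1. h(m(e, cons(cons(cons(a, e), e), cons(e, cons(a, 0))), s(h(s(s(h(s(a))))))))  →  h(s(h(s(s(h(s(a)))))))   [R6 at 1]
2. h(s(h(s(s(h(s(a)))))))  →  h(s(s(h(s(a)))))   [R1 at ε]
3. h(s(s(h(s(a)))))  →  s(h(s(a)))   [R1 at ε]
4. s(h(s(a)))  →  s(a)   [R1 at 1]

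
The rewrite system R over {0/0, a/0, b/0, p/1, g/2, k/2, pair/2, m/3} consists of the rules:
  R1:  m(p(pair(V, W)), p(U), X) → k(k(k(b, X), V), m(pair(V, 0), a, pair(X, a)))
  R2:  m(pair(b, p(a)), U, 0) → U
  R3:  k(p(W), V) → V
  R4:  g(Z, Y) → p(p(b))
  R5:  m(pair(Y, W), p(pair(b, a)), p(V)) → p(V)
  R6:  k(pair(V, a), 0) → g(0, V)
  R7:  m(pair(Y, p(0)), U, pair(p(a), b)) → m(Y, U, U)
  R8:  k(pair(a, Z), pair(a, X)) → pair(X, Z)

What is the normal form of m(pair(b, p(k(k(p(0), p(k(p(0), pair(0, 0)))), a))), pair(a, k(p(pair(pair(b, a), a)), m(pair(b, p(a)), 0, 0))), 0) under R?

pair(a, 0)

1. m(pair(b, p(k(k(p(0), p(k(p(0), pair(0, 0)))), a))), pair(a, k(p(pair(pair(b, a), a)), m(pair(b, p(a)), 0, 0))), 0)  →  m(pair(b, p(k(p(k(p(0), pair(0, 0))), a))), pair(a, k(p(pair(pair(b, a), a)), m(pair(b, p(a)), 0, 0))), 0)   [R3 at 1.2.1.1]
2. m(pair(b, p(k(p(k(p(0), pair(0, 0))), a))), pair(a, k(p(pair(pair(b, a), a)), m(pair(b, p(a)), 0, 0))), 0)  →  m(pair(b, p(a)), pair(a, k(p(pair(pair(b, a), a)), m(pair(b, p(a)), 0, 0))), 0)   [R3 at 1.2.1]
3. m(pair(b, p(a)), pair(a, k(p(pair(pair(b, a), a)), m(pair(b, p(a)), 0, 0))), 0)  →  pair(a, k(p(pair(pair(b, a), a)), m(pair(b, p(a)), 0, 0)))   [R2 at ε]
4. pair(a, k(p(pair(pair(b, a), a)), m(pair(b, p(a)), 0, 0)))  →  pair(a, m(pair(b, p(a)), 0, 0))   [R3 at 2]
5. pair(a, m(pair(b, p(a)), 0, 0))  →  pair(a, 0)   [R2 at 2]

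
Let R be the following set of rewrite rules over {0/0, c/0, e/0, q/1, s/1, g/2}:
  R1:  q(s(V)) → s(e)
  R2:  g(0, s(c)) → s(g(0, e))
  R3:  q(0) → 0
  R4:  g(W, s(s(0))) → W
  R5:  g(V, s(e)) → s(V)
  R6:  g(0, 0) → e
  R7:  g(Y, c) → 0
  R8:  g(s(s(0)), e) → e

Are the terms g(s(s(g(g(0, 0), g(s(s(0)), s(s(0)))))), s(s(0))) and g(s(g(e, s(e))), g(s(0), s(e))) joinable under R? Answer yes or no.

yes — NF(t₁) = s(s(e)), NF(t₂) = s(s(e))

Reduce t₁ = g(s(s(g(g(0, 0), g(s(s(0)), s(s(0)))))), s(s(0))):
1. g(s(s(g(g(0, 0), g(s(s(0)), s(s(0)))))), s(s(0)))  →  s(s(g(g(0, 0), g(s(s(0)), s(s(0))))))   [R4 at ε]
2. s(s(g(g(0, 0), g(s(s(0)), s(s(0))))))  →  s(s(g(e, g(s(s(0)), s(s(0))))))   [R6 at 1.1.1]
3. s(s(g(e, g(s(s(0)), s(s(0))))))  →  s(s(g(e, s(s(0)))))   [R4 at 1.1.2]
4. s(s(g(e, s(s(0)))))  →  s(s(e))   [R4 at 1.1]

Reduce t₂ = g(s(g(e, s(e))), g(s(0), s(e))):
1. g(s(g(e, s(e))), g(s(0), s(e)))  →  g(s(s(e)), g(s(0), s(e)))   [R5 at 1.1]
2. g(s(s(e)), g(s(0), s(e)))  →  g(s(s(e)), s(s(0)))   [R5 at 2]
3. g(s(s(e)), s(s(0)))  →  s(s(e))   [R4 at ε]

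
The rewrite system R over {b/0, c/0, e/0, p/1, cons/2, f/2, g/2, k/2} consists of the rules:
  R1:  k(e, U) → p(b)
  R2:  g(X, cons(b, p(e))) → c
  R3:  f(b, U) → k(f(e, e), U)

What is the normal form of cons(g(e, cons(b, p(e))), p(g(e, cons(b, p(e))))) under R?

1. cons(g(e, cons(b, p(e))), p(g(e, cons(b, p(e)))))  →  cons(c, p(g(e, cons(b, p(e)))))   [R2 at 1]
2. cons(c, p(g(e, cons(b, p(e)))))  →  cons(c, p(c))   [R2 at 2.1]

cons(c, p(c))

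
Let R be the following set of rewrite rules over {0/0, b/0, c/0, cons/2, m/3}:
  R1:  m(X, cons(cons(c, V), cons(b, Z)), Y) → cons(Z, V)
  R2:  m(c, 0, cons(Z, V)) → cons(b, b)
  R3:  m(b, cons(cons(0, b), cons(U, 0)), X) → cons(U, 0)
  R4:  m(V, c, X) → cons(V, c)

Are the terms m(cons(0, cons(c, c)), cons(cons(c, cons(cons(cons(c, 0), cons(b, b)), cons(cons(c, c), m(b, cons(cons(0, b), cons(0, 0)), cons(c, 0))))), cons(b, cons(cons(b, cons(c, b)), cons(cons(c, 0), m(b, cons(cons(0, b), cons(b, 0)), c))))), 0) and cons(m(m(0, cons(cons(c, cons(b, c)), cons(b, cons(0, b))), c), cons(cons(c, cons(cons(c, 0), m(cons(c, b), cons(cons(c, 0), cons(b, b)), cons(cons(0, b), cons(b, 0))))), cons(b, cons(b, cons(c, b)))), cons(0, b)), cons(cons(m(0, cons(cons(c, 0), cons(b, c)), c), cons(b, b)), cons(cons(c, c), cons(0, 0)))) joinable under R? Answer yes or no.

Reduce t₁ = m(cons(0, cons(c, c)), cons(cons(c, cons(cons(cons(c, 0), cons(b, b)), cons(cons(c, c), m(b, cons(cons(0, b), cons(0, 0)), cons(c, 0))))), cons(b, cons(cons(b, cons(c, b)), cons(cons(c, 0), m(b, cons(cons(0, b), cons(b, 0)), c))))), 0):
1. m(cons(0, cons(c, c)), cons(cons(c, cons(cons(cons(c, 0), cons(b, b)), cons(cons(c, c), m(b, cons(cons(0, b), cons(0, 0)), cons(c, 0))))), cons(b, cons(cons(b, cons(c, b)), cons(cons(c, 0), m(b, cons(cons(0, b), cons(b, 0)), c))))), 0)  →  cons(cons(cons(b, cons(c, b)), cons(cons(c, 0), m(b, cons(cons(0, b), cons(b, 0)), c))), cons(cons(cons(c, 0), cons(b, b)), cons(cons(c, c), m(b, cons(cons(0, b), cons(0, 0)), cons(c, 0)))))   [R1 at ε]
2. cons(cons(cons(b, cons(c, b)), cons(cons(c, 0), m(b, cons(cons(0, b), cons(b, 0)), c))), cons(cons(cons(c, 0), cons(b, b)), cons(cons(c, c), m(b, cons(cons(0, b), cons(0, 0)), cons(c, 0)))))  →  cons(cons(cons(b, cons(c, b)), cons(cons(c, 0), cons(b, 0))), cons(cons(cons(c, 0), cons(b, b)), cons(cons(c, c), m(b, cons(cons(0, b), cons(0, 0)), cons(c, 0)))))   [R3 at 1.2.2]
3. cons(cons(cons(b, cons(c, b)), cons(cons(c, 0), cons(b, 0))), cons(cons(cons(c, 0), cons(b, b)), cons(cons(c, c), m(b, cons(cons(0, b), cons(0, 0)), cons(c, 0)))))  →  cons(cons(cons(b, cons(c, b)), cons(cons(c, 0), cons(b, 0))), cons(cons(cons(c, 0), cons(b, b)), cons(cons(c, c), cons(0, 0))))   [R3 at 2.2.2]

Reduce t₂ = cons(m(m(0, cons(cons(c, cons(b, c)), cons(b, cons(0, b))), c), cons(cons(c, cons(cons(c, 0), m(cons(c, b), cons(cons(c, 0), cons(b, b)), cons(cons(0, b), cons(b, 0))))), cons(b, cons(b, cons(c, b)))), cons(0, b)), cons(cons(m(0, cons(cons(c, 0), cons(b, c)), c), cons(b, b)), cons(cons(c, c), cons(0, 0)))):
1. cons(m(m(0, cons(cons(c, cons(b, c)), cons(b, cons(0, b))), c), cons(cons(c, cons(cons(c, 0), m(cons(c, b), cons(cons(c, 0), cons(b, b)), cons(cons(0, b), cons(b, 0))))), cons(b, cons(b, cons(c, b)))), cons(0, b)), cons(cons(m(0, cons(cons(c, 0), cons(b, c)), c), cons(b, b)), cons(cons(c, c), cons(0, 0))))  →  cons(cons(cons(b, cons(c, b)), cons(cons(c, 0), m(cons(c, b), cons(cons(c, 0), cons(b, b)), cons(cons(0, b), cons(b, 0))))), cons(cons(m(0, cons(cons(c, 0), cons(b, c)), c), cons(b, b)), cons(cons(c, c), cons(0, 0))))   [R1 at 1]
2. cons(cons(cons(b, cons(c, b)), cons(cons(c, 0), m(cons(c, b), cons(cons(c, 0), cons(b, b)), cons(cons(0, b), cons(b, 0))))), cons(cons(m(0, cons(cons(c, 0), cons(b, c)), c), cons(b, b)), cons(cons(c, c), cons(0, 0))))  →  cons(cons(cons(b, cons(c, b)), cons(cons(c, 0), cons(b, 0))), cons(cons(m(0, cons(cons(c, 0), cons(b, c)), c), cons(b, b)), cons(cons(c, c), cons(0, 0))))   [R1 at 1.2.2]
3. cons(cons(cons(b, cons(c, b)), cons(cons(c, 0), cons(b, 0))), cons(cons(m(0, cons(cons(c, 0), cons(b, c)), c), cons(b, b)), cons(cons(c, c), cons(0, 0))))  →  cons(cons(cons(b, cons(c, b)), cons(cons(c, 0), cons(b, 0))), cons(cons(cons(c, 0), cons(b, b)), cons(cons(c, c), cons(0, 0))))   [R1 at 2.1.1]

yes — NF(t₁) = cons(cons(cons(b, cons(c, b)), cons(cons(c, 0), cons(b, 0))), cons(cons(cons(c, 0), cons(b, b)), cons(cons(c, c), cons(0, 0)))), NF(t₂) = cons(cons(cons(b, cons(c, b)), cons(cons(c, 0), cons(b, 0))), cons(cons(cons(c, 0), cons(b, b)), cons(cons(c, c), cons(0, 0))))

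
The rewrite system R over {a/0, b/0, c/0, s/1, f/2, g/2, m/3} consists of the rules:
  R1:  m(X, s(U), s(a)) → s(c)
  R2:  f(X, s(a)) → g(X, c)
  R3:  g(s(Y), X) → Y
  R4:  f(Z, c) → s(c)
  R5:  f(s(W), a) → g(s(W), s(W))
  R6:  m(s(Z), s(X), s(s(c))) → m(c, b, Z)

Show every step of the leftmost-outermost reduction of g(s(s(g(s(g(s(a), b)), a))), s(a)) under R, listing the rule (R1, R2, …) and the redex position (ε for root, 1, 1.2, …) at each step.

s(a)

1. g(s(s(g(s(g(s(a), b)), a))), s(a))  →  s(g(s(g(s(a), b)), a))   [R3 at ε]
2. s(g(s(g(s(a), b)), a))  →  s(g(s(a), b))   [R3 at 1]
3. s(g(s(a), b))  →  s(a)   [R3 at 1]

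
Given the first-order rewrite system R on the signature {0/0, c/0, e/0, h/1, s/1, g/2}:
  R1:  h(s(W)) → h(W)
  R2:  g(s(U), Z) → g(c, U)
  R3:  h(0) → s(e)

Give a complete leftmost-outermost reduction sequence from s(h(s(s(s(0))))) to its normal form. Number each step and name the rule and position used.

s(s(e))

1. s(h(s(s(s(0)))))  →  s(h(s(s(0))))   [R1 at 1]
2. s(h(s(s(0))))  →  s(h(s(0)))   [R1 at 1]
3. s(h(s(0)))  →  s(h(0))   [R1 at 1]
4. s(h(0))  →  s(s(e))   [R3 at 1]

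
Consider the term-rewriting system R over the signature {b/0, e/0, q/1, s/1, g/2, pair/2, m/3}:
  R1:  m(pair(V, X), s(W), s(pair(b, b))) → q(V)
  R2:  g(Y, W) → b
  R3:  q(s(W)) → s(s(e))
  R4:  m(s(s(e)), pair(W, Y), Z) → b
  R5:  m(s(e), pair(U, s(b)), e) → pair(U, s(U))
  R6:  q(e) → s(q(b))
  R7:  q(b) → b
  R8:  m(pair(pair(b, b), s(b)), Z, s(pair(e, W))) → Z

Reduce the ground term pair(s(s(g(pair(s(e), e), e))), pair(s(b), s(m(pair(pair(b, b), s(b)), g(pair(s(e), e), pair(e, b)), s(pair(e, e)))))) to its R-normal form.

pair(s(s(b)), pair(s(b), s(b)))

1. pair(s(s(g(pair(s(e), e), e))), pair(s(b), s(m(pair(pair(b, b), s(b)), g(pair(s(e), e), pair(e, b)), s(pair(e, e))))))  →  pair(s(s(b)), pair(s(b), s(m(pair(pair(b, b), s(b)), g(pair(s(e), e), pair(e, b)), s(pair(e, e))))))   [R2 at 1.1.1]
2. pair(s(s(b)), pair(s(b), s(m(pair(pair(b, b), s(b)), g(pair(s(e), e), pair(e, b)), s(pair(e, e))))))  →  pair(s(s(b)), pair(s(b), s(g(pair(s(e), e), pair(e, b)))))   [R8 at 2.2.1]
3. pair(s(s(b)), pair(s(b), s(g(pair(s(e), e), pair(e, b)))))  →  pair(s(s(b)), pair(s(b), s(b)))   [R2 at 2.2.1]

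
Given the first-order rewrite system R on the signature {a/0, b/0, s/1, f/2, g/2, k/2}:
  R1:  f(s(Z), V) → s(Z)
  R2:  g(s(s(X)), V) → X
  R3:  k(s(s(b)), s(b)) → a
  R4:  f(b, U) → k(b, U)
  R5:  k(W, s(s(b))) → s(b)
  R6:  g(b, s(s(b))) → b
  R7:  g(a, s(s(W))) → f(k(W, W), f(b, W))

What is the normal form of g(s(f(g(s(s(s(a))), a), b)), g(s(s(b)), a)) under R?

a

1. g(s(f(g(s(s(s(a))), a), b)), g(s(s(b)), a))  →  g(s(f(s(a), b)), g(s(s(b)), a))   [R2 at 1.1.1]
2. g(s(f(s(a), b)), g(s(s(b)), a))  →  g(s(s(a)), g(s(s(b)), a))   [R1 at 1.1]
3. g(s(s(a)), g(s(s(b)), a))  →  a   [R2 at ε]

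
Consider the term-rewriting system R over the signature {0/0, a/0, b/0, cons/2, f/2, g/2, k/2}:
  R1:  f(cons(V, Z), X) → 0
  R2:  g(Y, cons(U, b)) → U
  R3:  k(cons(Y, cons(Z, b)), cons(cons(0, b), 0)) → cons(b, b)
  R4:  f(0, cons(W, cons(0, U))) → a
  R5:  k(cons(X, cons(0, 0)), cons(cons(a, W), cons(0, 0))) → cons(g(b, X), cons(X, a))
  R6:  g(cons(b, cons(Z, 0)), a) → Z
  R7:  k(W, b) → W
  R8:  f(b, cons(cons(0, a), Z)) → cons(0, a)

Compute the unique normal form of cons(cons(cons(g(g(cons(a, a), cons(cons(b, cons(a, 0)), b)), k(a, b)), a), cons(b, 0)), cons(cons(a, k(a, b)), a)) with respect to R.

1. cons(cons(cons(g(g(cons(a, a), cons(cons(b, cons(a, 0)), b)), k(a, b)), a), cons(b, 0)), cons(cons(a, k(a, b)), a))  →  cons(cons(cons(g(cons(b, cons(a, 0)), k(a, b)), a), cons(b, 0)), cons(cons(a, k(a, b)), a))   [R2 at 1.1.1.1]
2. cons(cons(cons(g(cons(b, cons(a, 0)), k(a, b)), a), cons(b, 0)), cons(cons(a, k(a, b)), a))  →  cons(cons(cons(g(cons(b, cons(a, 0)), a), a), cons(b, 0)), cons(cons(a, k(a, b)), a))   [R7 at 1.1.1.2]
3. cons(cons(cons(g(cons(b, cons(a, 0)), a), a), cons(b, 0)), cons(cons(a, k(a, b)), a))  →  cons(cons(cons(a, a), cons(b, 0)), cons(cons(a, k(a, b)), a))   [R6 at 1.1.1]
4. cons(cons(cons(a, a), cons(b, 0)), cons(cons(a, k(a, b)), a))  →  cons(cons(cons(a, a), cons(b, 0)), cons(cons(a, a), a))   [R7 at 2.1.2]

cons(cons(cons(a, a), cons(b, 0)), cons(cons(a, a), a))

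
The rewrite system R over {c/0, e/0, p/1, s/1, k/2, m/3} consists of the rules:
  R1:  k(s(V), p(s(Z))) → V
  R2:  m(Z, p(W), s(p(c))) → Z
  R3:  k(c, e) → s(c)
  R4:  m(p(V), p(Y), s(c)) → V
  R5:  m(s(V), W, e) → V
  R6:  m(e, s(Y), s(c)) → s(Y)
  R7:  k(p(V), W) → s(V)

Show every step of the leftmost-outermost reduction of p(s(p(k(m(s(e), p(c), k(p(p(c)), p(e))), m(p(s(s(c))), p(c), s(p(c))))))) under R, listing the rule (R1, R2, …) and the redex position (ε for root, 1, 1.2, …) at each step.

p(s(p(e)))

1. p(s(p(k(m(s(e), p(c), k(p(p(c)), p(e))), m(p(s(s(c))), p(c), s(p(c)))))))  →  p(s(p(k(m(s(e), p(c), s(p(c))), m(p(s(s(c))), p(c), s(p(c)))))))   [R7 at 1.1.1.1.3]
2. p(s(p(k(m(s(e), p(c), s(p(c))), m(p(s(s(c))), p(c), s(p(c)))))))  →  p(s(p(k(s(e), m(p(s(s(c))), p(c), s(p(c)))))))   [R2 at 1.1.1.1]
3. p(s(p(k(s(e), m(p(s(s(c))), p(c), s(p(c)))))))  →  p(s(p(k(s(e), p(s(s(c)))))))   [R2 at 1.1.1.2]
4. p(s(p(k(s(e), p(s(s(c)))))))  →  p(s(p(e)))   [R1 at 1.1.1]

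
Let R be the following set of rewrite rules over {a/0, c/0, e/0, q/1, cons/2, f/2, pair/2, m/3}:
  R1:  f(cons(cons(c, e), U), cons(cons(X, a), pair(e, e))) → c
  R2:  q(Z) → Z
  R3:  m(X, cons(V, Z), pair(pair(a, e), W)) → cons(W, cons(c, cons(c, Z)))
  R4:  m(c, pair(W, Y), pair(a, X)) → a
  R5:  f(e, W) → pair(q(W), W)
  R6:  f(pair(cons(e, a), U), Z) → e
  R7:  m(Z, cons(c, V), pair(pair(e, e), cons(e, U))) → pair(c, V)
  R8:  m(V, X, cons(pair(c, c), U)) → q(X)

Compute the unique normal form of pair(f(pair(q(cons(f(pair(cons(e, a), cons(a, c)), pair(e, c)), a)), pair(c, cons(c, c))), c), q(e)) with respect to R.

pair(e, e)

1. pair(f(pair(q(cons(f(pair(cons(e, a), cons(a, c)), pair(e, c)), a)), pair(c, cons(c, c))), c), q(e))  →  pair(f(pair(cons(f(pair(cons(e, a), cons(a, c)), pair(e, c)), a), pair(c, cons(c, c))), c), q(e))   [R2 at 1.1.1]
2. pair(f(pair(cons(f(pair(cons(e, a), cons(a, c)), pair(e, c)), a), pair(c, cons(c, c))), c), q(e))  →  pair(f(pair(cons(e, a), pair(c, cons(c, c))), c), q(e))   [R6 at 1.1.1.1]
3. pair(f(pair(cons(e, a), pair(c, cons(c, c))), c), q(e))  →  pair(e, q(e))   [R6 at 1]
4. pair(e, q(e))  →  pair(e, e)   [R2 at 2]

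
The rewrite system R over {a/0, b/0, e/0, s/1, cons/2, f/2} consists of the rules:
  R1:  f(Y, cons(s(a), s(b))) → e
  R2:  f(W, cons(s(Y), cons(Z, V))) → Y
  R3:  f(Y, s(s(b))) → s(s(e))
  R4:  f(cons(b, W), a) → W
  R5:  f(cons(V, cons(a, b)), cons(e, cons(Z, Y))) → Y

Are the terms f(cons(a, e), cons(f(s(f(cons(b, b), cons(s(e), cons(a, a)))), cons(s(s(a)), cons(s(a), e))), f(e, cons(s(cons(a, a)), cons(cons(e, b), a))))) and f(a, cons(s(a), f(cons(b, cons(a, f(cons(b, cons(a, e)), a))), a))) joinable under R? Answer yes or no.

yes — NF(t₁) = a, NF(t₂) = a

Reduce t₁ = f(cons(a, e), cons(f(s(f(cons(b, b), cons(s(e), cons(a, a)))), cons(s(s(a)), cons(s(a), e))), f(e, cons(s(cons(a, a)), cons(cons(e, b), a))))):
1. f(cons(a, e), cons(f(s(f(cons(b, b), cons(s(e), cons(a, a)))), cons(s(s(a)), cons(s(a), e))), f(e, cons(s(cons(a, a)), cons(cons(e, b), a)))))  →  f(cons(a, e), cons(s(a), f(e, cons(s(cons(a, a)), cons(cons(e, b), a)))))   [R2 at 2.1]
2. f(cons(a, e), cons(s(a), f(e, cons(s(cons(a, a)), cons(cons(e, b), a)))))  →  f(cons(a, e), cons(s(a), cons(a, a)))   [R2 at 2.2]
3. f(cons(a, e), cons(s(a), cons(a, a)))  →  a   [R2 at ε]

Reduce t₂ = f(a, cons(s(a), f(cons(b, cons(a, f(cons(b, cons(a, e)), a))), a))):
1. f(a, cons(s(a), f(cons(b, cons(a, f(cons(b, cons(a, e)), a))), a)))  →  f(a, cons(s(a), cons(a, f(cons(b, cons(a, e)), a))))   [R4 at 2.2]
2. f(a, cons(s(a), cons(a, f(cons(b, cons(a, e)), a))))  →  a   [R2 at ε]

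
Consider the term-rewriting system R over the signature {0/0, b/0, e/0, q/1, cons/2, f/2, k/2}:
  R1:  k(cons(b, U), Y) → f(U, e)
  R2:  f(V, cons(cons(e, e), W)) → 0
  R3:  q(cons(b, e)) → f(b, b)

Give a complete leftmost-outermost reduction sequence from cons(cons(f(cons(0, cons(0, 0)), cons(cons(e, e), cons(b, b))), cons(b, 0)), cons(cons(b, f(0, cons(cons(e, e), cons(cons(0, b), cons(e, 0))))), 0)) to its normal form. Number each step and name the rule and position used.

1. cons(cons(f(cons(0, cons(0, 0)), cons(cons(e, e), cons(b, b))), cons(b, 0)), cons(cons(b, f(0, cons(cons(e, e), cons(cons(0, b), cons(e, 0))))), 0))  →  cons(cons(0, cons(b, 0)), cons(cons(b, f(0, cons(cons(e, e), cons(cons(0, b), cons(e, 0))))), 0))   [R2 at 1.1]
2. cons(cons(0, cons(b, 0)), cons(cons(b, f(0, cons(cons(e, e), cons(cons(0, b), cons(e, 0))))), 0))  →  cons(cons(0, cons(b, 0)), cons(cons(b, 0), 0))   [R2 at 2.1.2]

cons(cons(0, cons(b, 0)), cons(cons(b, 0), 0))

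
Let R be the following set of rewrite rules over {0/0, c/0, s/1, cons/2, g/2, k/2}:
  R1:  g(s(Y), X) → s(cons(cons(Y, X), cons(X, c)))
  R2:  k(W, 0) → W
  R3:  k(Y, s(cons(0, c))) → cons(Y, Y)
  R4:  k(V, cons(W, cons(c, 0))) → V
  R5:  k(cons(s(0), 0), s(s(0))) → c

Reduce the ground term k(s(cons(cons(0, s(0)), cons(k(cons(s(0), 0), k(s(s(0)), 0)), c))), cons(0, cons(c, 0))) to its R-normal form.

s(cons(cons(0, s(0)), cons(c, c)))

1. k(s(cons(cons(0, s(0)), cons(k(cons(s(0), 0), k(s(s(0)), 0)), c))), cons(0, cons(c, 0)))  →  s(cons(cons(0, s(0)), cons(k(cons(s(0), 0), k(s(s(0)), 0)), c)))   [R4 at ε]
2. s(cons(cons(0, s(0)), cons(k(cons(s(0), 0), k(s(s(0)), 0)), c)))  →  s(cons(cons(0, s(0)), cons(k(cons(s(0), 0), s(s(0))), c)))   [R2 at 1.2.1.2]
3. s(cons(cons(0, s(0)), cons(k(cons(s(0), 0), s(s(0))), c)))  →  s(cons(cons(0, s(0)), cons(c, c)))   [R5 at 1.2.1]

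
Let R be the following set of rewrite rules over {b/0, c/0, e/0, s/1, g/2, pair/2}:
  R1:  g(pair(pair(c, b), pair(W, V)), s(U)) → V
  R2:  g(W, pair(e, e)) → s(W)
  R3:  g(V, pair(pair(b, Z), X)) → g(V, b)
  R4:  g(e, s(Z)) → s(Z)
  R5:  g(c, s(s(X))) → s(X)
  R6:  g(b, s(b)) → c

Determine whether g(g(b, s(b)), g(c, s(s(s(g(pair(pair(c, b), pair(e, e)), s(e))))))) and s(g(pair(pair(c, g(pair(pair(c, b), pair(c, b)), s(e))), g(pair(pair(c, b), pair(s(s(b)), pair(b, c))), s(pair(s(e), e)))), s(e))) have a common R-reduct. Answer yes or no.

Reduce t₁ = g(g(b, s(b)), g(c, s(s(s(g(pair(pair(c, b), pair(e, e)), s(e))))))):
1. g(g(b, s(b)), g(c, s(s(s(g(pair(pair(c, b), pair(e, e)), s(e)))))))  →  g(c, g(c, s(s(s(g(pair(pair(c, b), pair(e, e)), s(e)))))))   [R6 at 1]
2. g(c, g(c, s(s(s(g(pair(pair(c, b), pair(e, e)), s(e)))))))  →  g(c, s(s(g(pair(pair(c, b), pair(e, e)), s(e)))))   [R5 at 2]
3. g(c, s(s(g(pair(pair(c, b), pair(e, e)), s(e)))))  →  s(g(pair(pair(c, b), pair(e, e)), s(e)))   [R5 at ε]
4. s(g(pair(pair(c, b), pair(e, e)), s(e)))  →  s(e)   [R1 at 1]

Reduce t₂ = s(g(pair(pair(c, g(pair(pair(c, b), pair(c, b)), s(e))), g(pair(pair(c, b), pair(s(s(b)), pair(b, c))), s(pair(s(e), e)))), s(e))):
1. s(g(pair(pair(c, g(pair(pair(c, b), pair(c, b)), s(e))), g(pair(pair(c, b), pair(s(s(b)), pair(b, c))), s(pair(s(e), e)))), s(e)))  →  s(g(pair(pair(c, b), g(pair(pair(c, b), pair(s(s(b)), pair(b, c))), s(pair(s(e), e)))), s(e)))   [R1 at 1.1.1.2]
2. s(g(pair(pair(c, b), g(pair(pair(c, b), pair(s(s(b)), pair(b, c))), s(pair(s(e), e)))), s(e)))  →  s(g(pair(pair(c, b), pair(b, c)), s(e)))   [R1 at 1.1.2]
3. s(g(pair(pair(c, b), pair(b, c)), s(e)))  →  s(c)   [R1 at 1]

no — NF(t₁) = s(e), NF(t₂) = s(c)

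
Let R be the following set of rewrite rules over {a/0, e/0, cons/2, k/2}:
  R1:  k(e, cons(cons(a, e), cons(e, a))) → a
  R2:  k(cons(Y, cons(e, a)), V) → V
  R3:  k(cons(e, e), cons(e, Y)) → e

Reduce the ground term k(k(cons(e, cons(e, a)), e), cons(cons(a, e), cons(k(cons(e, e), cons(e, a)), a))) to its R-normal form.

a

1. k(k(cons(e, cons(e, a)), e), cons(cons(a, e), cons(k(cons(e, e), cons(e, a)), a)))  →  k(e, cons(cons(a, e), cons(k(cons(e, e), cons(e, a)), a)))   [R2 at 1]
2. k(e, cons(cons(a, e), cons(k(cons(e, e), cons(e, a)), a)))  →  k(e, cons(cons(a, e), cons(e, a)))   [R3 at 2.2.1]
3. k(e, cons(cons(a, e), cons(e, a)))  →  a   [R1 at ε]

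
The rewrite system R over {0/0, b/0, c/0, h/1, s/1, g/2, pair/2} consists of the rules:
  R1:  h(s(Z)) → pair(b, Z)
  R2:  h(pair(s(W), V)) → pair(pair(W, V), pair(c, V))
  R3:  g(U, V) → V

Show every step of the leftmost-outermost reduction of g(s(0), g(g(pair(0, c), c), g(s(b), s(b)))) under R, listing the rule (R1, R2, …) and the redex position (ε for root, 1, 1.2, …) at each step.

s(b)

1. g(s(0), g(g(pair(0, c), c), g(s(b), s(b))))  →  g(g(pair(0, c), c), g(s(b), s(b)))   [R3 at ε]
2. g(g(pair(0, c), c), g(s(b), s(b)))  →  g(s(b), s(b))   [R3 at ε]
3. g(s(b), s(b))  →  s(b)   [R3 at ε]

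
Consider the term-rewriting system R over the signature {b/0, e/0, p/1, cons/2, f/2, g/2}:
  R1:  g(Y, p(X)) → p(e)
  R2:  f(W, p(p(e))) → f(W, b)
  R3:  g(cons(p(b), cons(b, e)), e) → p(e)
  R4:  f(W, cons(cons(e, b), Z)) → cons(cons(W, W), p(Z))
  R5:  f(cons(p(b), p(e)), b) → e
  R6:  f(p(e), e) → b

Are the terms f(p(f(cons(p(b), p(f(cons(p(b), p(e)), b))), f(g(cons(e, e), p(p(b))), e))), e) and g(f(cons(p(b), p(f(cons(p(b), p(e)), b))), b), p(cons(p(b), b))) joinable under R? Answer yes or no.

no — NF(t₁) = b, NF(t₂) = p(e)

Reduce t₁ = f(p(f(cons(p(b), p(f(cons(p(b), p(e)), b))), f(g(cons(e, e), p(p(b))), e))), e):
1. f(p(f(cons(p(b), p(f(cons(p(b), p(e)), b))), f(g(cons(e, e), p(p(b))), e))), e)  →  f(p(f(cons(p(b), p(e)), f(g(cons(e, e), p(p(b))), e))), e)   [R5 at 1.1.1.2.1]
2. f(p(f(cons(p(b), p(e)), f(g(cons(e, e), p(p(b))), e))), e)  →  f(p(f(cons(p(b), p(e)), f(p(e), e))), e)   [R1 at 1.1.2.1]
3. f(p(f(cons(p(b), p(e)), f(p(e), e))), e)  →  f(p(f(cons(p(b), p(e)), b)), e)   [R6 at 1.1.2]
4. f(p(f(cons(p(b), p(e)), b)), e)  →  f(p(e), e)   [R5 at 1.1]
5. f(p(e), e)  →  b   [R6 at ε]

Reduce t₂ = g(f(cons(p(b), p(f(cons(p(b), p(e)), b))), b), p(cons(p(b), b))):
1. g(f(cons(p(b), p(f(cons(p(b), p(e)), b))), b), p(cons(p(b), b)))  →  p(e)   [R1 at ε]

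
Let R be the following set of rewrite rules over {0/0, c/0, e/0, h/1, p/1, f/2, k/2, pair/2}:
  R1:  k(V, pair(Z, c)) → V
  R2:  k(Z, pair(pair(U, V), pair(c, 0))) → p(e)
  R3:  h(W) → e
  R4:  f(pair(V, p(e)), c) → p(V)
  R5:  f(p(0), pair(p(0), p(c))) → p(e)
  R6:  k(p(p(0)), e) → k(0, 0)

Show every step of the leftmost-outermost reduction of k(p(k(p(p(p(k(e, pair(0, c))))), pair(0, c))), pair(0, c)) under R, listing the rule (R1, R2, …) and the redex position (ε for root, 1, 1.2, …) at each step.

1. k(p(k(p(p(p(k(e, pair(0, c))))), pair(0, c))), pair(0, c))  →  p(k(p(p(p(k(e, pair(0, c))))), pair(0, c)))   [R1 at ε]
2. p(k(p(p(p(k(e, pair(0, c))))), pair(0, c)))  →  p(p(p(p(k(e, pair(0, c))))))   [R1 at 1]
3. p(p(p(p(k(e, pair(0, c))))))  →  p(p(p(p(e))))   [R1 at 1.1.1.1]

p(p(p(p(e))))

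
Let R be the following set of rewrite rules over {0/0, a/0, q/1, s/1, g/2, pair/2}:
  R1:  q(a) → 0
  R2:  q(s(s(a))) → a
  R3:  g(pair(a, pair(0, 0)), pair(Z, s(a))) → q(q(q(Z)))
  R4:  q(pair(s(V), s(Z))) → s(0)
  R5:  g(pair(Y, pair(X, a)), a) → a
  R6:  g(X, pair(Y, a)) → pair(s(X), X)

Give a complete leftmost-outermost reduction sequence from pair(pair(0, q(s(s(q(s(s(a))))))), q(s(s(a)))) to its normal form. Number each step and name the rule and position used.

pair(pair(0, a), a)

1. pair(pair(0, q(s(s(q(s(s(a))))))), q(s(s(a))))  →  pair(pair(0, q(s(s(a)))), q(s(s(a))))   [R2 at 1.2.1.1.1]
2. pair(pair(0, q(s(s(a)))), q(s(s(a))))  →  pair(pair(0, a), q(s(s(a))))   [R2 at 1.2]
3. pair(pair(0, a), q(s(s(a))))  →  pair(pair(0, a), a)   [R2 at 2]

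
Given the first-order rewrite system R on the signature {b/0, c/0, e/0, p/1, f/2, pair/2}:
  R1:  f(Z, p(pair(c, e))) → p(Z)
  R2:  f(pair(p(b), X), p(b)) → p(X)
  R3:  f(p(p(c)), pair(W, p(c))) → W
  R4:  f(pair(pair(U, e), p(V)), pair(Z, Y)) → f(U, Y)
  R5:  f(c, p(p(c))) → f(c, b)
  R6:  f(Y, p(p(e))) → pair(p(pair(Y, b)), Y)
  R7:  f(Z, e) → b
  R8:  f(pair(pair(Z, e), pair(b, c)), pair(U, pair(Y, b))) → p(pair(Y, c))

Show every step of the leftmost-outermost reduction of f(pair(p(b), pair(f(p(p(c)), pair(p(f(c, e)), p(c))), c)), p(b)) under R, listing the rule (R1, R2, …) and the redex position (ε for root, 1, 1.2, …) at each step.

1. f(pair(p(b), pair(f(p(p(c)), pair(p(f(c, e)), p(c))), c)), p(b))  →  p(pair(f(p(p(c)), pair(p(f(c, e)), p(c))), c))   [R2 at ε]
2. p(pair(f(p(p(c)), pair(p(f(c, e)), p(c))), c))  →  p(pair(p(f(c, e)), c))   [R3 at 1.1]
3. p(pair(p(f(c, e)), c))  →  p(pair(p(b), c))   [R7 at 1.1.1]

p(pair(p(b), c))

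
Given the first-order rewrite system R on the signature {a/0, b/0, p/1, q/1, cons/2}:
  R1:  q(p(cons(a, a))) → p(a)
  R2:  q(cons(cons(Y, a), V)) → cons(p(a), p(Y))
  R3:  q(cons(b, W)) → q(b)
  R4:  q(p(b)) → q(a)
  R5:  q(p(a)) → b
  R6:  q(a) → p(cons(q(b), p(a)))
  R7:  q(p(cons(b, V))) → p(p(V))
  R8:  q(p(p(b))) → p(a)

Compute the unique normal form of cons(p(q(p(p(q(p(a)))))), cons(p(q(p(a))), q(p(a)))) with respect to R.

1. cons(p(q(p(p(q(p(a)))))), cons(p(q(p(a))), q(p(a))))  →  cons(p(q(p(p(b)))), cons(p(q(p(a))), q(p(a))))   [R5 at 1.1.1.1.1]
2. cons(p(q(p(p(b)))), cons(p(q(p(a))), q(p(a))))  →  cons(p(p(a)), cons(p(q(p(a))), q(p(a))))   [R8 at 1.1]
3. cons(p(p(a)), cons(p(q(p(a))), q(p(a))))  →  cons(p(p(a)), cons(p(b), q(p(a))))   [R5 at 2.1.1]
4. cons(p(p(a)), cons(p(b), q(p(a))))  →  cons(p(p(a)), cons(p(b), b))   [R5 at 2.2]

cons(p(p(a)), cons(p(b), b))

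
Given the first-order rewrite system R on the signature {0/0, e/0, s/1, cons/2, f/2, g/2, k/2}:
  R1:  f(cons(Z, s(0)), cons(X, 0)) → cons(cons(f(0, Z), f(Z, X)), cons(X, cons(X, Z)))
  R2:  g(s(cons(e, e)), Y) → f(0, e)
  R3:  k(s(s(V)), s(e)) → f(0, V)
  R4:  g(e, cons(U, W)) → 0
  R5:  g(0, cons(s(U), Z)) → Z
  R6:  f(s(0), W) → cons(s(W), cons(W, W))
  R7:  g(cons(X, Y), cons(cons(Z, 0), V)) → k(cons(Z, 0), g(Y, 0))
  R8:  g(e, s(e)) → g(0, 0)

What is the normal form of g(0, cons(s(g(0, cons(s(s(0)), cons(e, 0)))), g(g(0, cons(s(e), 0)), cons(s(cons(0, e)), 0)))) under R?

1. g(0, cons(s(g(0, cons(s(s(0)), cons(e, 0)))), g(g(0, cons(s(e), 0)), cons(s(cons(0, e)), 0))))  →  g(g(0, cons(s(e), 0)), cons(s(cons(0, e)), 0))   [R5 at ε]
2. g(g(0, cons(s(e), 0)), cons(s(cons(0, e)), 0))  →  g(0, cons(s(cons(0, e)), 0))   [R5 at 1]
3. g(0, cons(s(cons(0, e)), 0))  →  0   [R5 at ε]

0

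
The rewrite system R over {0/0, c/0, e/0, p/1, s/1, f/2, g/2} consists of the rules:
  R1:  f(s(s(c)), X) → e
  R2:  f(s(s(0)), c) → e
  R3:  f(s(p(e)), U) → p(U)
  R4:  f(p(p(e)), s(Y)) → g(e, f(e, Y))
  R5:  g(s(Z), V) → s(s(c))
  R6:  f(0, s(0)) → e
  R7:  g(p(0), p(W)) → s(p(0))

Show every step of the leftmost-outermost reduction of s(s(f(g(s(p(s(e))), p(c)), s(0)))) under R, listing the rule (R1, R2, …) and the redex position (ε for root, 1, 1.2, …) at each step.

1. s(s(f(g(s(p(s(e))), p(c)), s(0))))  →  s(s(f(s(s(c)), s(0))))   [R5 at 1.1.1]
2. s(s(f(s(s(c)), s(0))))  →  s(s(e))   [R1 at 1.1]

s(s(e))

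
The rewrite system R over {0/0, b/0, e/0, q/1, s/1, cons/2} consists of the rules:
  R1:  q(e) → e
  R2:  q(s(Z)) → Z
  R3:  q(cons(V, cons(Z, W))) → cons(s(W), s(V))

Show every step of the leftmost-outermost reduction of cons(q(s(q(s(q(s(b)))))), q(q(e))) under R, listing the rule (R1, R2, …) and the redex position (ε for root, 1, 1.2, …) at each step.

1. cons(q(s(q(s(q(s(b)))))), q(q(e)))  →  cons(q(s(q(s(b)))), q(q(e)))   [R2 at 1]
2. cons(q(s(q(s(b)))), q(q(e)))  →  cons(q(s(b)), q(q(e)))   [R2 at 1]
3. cons(q(s(b)), q(q(e)))  →  cons(b, q(q(e)))   [R2 at 1]
4. cons(b, q(q(e)))  →  cons(b, q(e))   [R1 at 2.1]
5. cons(b, q(e))  →  cons(b, e)   [R1 at 2]

cons(b, e)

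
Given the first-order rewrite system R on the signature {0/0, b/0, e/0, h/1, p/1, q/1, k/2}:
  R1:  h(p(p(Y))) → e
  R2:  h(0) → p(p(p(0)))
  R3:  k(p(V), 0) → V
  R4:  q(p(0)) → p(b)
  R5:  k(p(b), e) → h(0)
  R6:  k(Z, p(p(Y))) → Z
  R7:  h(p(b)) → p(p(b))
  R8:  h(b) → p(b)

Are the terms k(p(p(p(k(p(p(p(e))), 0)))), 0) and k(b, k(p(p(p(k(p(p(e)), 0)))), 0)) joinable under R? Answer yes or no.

Reduce t₁ = k(p(p(p(k(p(p(p(e))), 0)))), 0):
1. k(p(p(p(k(p(p(p(e))), 0)))), 0)  →  p(p(k(p(p(p(e))), 0)))   [R3 at ε]
2. p(p(k(p(p(p(e))), 0)))  →  p(p(p(p(e))))   [R3 at 1.1]

Reduce t₂ = k(b, k(p(p(p(k(p(p(e)), 0)))), 0)):
1. k(b, k(p(p(p(k(p(p(e)), 0)))), 0))  →  k(b, p(p(k(p(p(e)), 0))))   [R3 at 2]
2. k(b, p(p(k(p(p(e)), 0))))  →  b   [R6 at ε]

no — NF(t₁) = p(p(p(p(e)))), NF(t₂) = b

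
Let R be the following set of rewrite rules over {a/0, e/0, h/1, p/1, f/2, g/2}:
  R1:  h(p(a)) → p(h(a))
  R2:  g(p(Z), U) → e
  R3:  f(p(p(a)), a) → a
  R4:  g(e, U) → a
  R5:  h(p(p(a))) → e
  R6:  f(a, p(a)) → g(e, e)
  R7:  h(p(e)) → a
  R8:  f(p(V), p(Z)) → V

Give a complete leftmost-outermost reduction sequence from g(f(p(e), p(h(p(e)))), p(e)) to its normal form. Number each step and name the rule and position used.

1. g(f(p(e), p(h(p(e)))), p(e))  →  g(e, p(e))   [R8 at 1]
2. g(e, p(e))  →  a   [R4 at ε]

a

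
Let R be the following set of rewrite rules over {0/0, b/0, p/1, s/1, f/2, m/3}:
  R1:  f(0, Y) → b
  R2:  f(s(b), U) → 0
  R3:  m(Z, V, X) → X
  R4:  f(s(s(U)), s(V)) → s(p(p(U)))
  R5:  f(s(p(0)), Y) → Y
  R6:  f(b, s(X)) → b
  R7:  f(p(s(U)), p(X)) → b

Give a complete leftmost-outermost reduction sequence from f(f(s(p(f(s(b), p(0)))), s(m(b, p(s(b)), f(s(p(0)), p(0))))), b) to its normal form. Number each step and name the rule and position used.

1. f(f(s(p(f(s(b), p(0)))), s(m(b, p(s(b)), f(s(p(0)), p(0))))), b)  →  f(f(s(p(0)), s(m(b, p(s(b)), f(s(p(0)), p(0))))), b)   [R2 at 1.1.1.1]
2. f(f(s(p(0)), s(m(b, p(s(b)), f(s(p(0)), p(0))))), b)  →  f(s(m(b, p(s(b)), f(s(p(0)), p(0)))), b)   [R5 at 1]
3. f(s(m(b, p(s(b)), f(s(p(0)), p(0)))), b)  →  f(s(f(s(p(0)), p(0))), b)   [R3 at 1.1]
4. f(s(f(s(p(0)), p(0))), b)  →  f(s(p(0)), b)   [R5 at 1.1]
5. f(s(p(0)), b)  →  b   [R5 at ε]

b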